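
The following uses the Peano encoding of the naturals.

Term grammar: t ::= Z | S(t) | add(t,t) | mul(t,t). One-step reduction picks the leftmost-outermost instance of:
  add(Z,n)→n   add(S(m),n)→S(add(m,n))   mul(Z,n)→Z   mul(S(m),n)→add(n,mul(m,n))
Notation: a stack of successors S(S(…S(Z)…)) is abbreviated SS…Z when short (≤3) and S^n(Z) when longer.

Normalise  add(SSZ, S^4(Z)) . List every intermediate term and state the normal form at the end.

  start: add(SSZ, S^4(Z))
  step 1: S(add(SZ, S^4(Z)))
  step 2: S(S(add(Z, S^4(Z))))
  step 3: S^6(Z)

Answer: normal form = S^6(Z)  (in 3 steps)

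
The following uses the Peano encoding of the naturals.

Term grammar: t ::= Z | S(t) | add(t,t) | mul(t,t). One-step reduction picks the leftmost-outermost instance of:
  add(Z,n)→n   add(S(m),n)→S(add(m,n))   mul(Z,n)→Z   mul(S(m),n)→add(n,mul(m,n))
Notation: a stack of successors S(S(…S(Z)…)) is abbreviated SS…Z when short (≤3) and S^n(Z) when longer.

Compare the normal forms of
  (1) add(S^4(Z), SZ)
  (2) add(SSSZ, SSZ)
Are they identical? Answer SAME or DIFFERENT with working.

Term A:
  start: add(S^4(Z), SZ)
  [1] S(add(SSSZ, SZ))
  [2] S(S(add(SSZ, SZ)))
  [3] S(S(S(add(SZ, SZ))))
  [4] S(S(S(S(add(Z, SZ)))))
  [5] S^5(Z)

Term B:
  start: add(SSSZ, SSZ)
  [1] S(add(SSZ, SSZ))
  [2] S(S(add(SZ, SSZ)))
  [3] S(S(S(add(Z, SSZ))))
  [4] S^5(Z)

Answer: SAME — A ⇓ S^5(Z), B ⇓ S^5(Z)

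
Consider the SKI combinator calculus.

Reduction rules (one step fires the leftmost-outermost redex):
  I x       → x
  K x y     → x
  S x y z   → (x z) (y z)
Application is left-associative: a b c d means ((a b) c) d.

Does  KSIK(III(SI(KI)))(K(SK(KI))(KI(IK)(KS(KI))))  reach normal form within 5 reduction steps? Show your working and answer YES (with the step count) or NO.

Answer: YES — reaches normal form SK(KI) in 4 ≤ 5 steps

Derivation:
  start: KSIK(III(SI(KI)))(K(SK(KI))(KI(IK)(KS(KI))))
  step 1: SK(III(SI(KI)))(K(SK(KI))(KI(IK)(KS(KI))))
  step 2: K(K(SK(KI))(KI(IK)(KS(KI))))(III(SI(KI))(K(SK(KI))(KI(IK)(KS(KI)))))
  step 3: K(SK(KI))(KI(IK)(KS(KI)))
  step 4: SK(KI)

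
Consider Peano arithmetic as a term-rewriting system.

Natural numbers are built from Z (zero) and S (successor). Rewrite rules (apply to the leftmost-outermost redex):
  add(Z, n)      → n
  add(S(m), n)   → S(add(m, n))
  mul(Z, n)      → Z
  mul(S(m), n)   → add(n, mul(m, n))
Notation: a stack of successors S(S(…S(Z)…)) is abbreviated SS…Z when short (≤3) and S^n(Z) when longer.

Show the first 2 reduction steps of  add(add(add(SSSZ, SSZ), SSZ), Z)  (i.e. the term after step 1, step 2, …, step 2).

Answer: after 2 steps: add(S(add(add(SSZ, SSZ), SSZ)), Z)

Reduction:
  start: add(add(add(SSSZ, SSZ), SSZ), Z)
  [1] add(add(S(add(SSZ, SSZ)), SSZ), Z)
  [2] add(S(add(add(SSZ, SSZ), SSZ)), Z)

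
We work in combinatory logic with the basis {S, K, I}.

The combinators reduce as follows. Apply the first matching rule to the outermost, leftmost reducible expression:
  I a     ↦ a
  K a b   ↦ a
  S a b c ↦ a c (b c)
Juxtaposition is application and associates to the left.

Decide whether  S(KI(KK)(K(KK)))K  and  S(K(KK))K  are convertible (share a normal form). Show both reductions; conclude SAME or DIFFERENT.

Term A:
  start: S(KI(KK)(K(KK)))K
  [1] S(I(K(KK)))K
  [2] S(K(KK))K

Term B:
  start: S(K(KK))K

Answer: SAME — A ⇓ S(K(KK))K, B ⇓ S(K(KK))K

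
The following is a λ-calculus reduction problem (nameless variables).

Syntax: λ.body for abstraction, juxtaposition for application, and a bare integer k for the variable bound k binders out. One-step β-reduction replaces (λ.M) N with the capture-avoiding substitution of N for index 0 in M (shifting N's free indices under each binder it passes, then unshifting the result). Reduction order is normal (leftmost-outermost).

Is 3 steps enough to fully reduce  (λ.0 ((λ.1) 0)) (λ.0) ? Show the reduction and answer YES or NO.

Answer: YES — reaches normal form λ.0 in 3 ≤ 3 steps

Reduction:
  start: (λ.0 ((λ.1) 0)) (λ.0)
  →1  (λ.0) ((λ.λ.0) (λ.0))
  →2  (λ.λ.0) (λ.0)
  →3  λ.0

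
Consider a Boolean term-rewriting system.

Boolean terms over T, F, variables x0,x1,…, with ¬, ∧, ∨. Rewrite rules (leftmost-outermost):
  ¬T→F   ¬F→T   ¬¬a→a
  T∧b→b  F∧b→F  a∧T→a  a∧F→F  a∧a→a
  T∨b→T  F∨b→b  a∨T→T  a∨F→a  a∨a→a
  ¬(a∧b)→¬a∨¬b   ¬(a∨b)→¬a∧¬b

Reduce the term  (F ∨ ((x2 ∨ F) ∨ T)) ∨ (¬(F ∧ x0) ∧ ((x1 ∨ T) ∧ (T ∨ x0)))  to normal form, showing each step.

  start: (F ∨ ((x2 ∨ F) ∨ T)) ∨ (¬(F ∧ x0) ∧ ((x1 ∨ T) ∧ (T ∨ x0)))
  [1] ((x2 ∨ F) ∨ T) ∨ (¬(F ∧ x0) ∧ ((x1 ∨ T) ∧ (T ∨ x0)))
  [2] T ∨ (¬(F ∧ x0) ∧ ((x1 ∨ T) ∧ (T ∨ x0)))
  [3] T

Answer: normal form = T  (in 3 steps)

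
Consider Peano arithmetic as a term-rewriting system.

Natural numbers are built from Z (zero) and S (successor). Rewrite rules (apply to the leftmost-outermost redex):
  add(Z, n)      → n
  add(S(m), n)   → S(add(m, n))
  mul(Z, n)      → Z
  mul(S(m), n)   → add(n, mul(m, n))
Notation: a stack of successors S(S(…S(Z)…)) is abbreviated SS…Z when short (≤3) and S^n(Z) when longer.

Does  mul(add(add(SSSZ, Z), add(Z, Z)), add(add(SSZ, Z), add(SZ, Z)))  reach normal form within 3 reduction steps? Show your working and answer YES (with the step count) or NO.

  start: mul(add(add(SSSZ, Z), add(Z, Z)), add(add(SSZ, Z), add(SZ, Z)))
  step 1: mul(add(S(add(SSZ, Z)), add(Z, Z)), add(add(SSZ, Z), add(SZ, Z)))
  step 2: mul(S(add(add(SSZ, Z), add(Z, Z))), add(add(SSZ, Z), add(SZ, Z)))
  step 3: add(add(add(SSZ, Z), add(SZ, Z)), mul(add(add(SSZ, Z), add(Z, Z)), add(add(SSZ, Z), add(SZ, Z))))

Answer: NO — after 3 steps the term is add(add(add(SSZ, Z), add(SZ, Z)), mul(add(add(SSZ, Z), add(Z, Z)), add(add(SSZ, Z), add(SZ, Z)))), not yet normal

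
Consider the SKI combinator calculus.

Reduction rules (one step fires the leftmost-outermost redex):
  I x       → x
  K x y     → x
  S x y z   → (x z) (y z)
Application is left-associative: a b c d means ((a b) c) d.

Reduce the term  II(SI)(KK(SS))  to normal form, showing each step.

  start: II(SI)(KK(SS))
  [1] I(SI)(KK(SS))
  [2] SI(KK(SS))
  [3] SIK

Answer: normal form = SIK  (in 3 steps)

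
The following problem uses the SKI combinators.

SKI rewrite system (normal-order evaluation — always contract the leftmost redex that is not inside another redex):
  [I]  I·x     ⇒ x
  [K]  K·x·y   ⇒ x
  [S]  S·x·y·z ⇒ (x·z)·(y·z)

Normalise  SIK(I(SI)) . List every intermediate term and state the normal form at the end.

  start: SIK(I(SI))
  →1  I(I(SI))(K(I(SI)))
  →2  I(SI)(K(I(SI)))
  →3  SI(K(I(SI)))
  →4  SI(K(SI))

Answer: normal form = SI(K(SI))  (in 4 steps)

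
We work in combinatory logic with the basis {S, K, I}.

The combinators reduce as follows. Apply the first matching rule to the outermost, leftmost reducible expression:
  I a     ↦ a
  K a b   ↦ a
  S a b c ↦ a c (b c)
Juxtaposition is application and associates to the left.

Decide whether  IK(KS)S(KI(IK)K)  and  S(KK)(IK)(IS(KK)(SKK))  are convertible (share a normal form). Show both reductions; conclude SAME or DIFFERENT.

Answer: DIFFERENT — A ⇓ S, B ⇓ K(K(S(KK)(SKK)))

Working:
Term A:
  start: IK(KS)S(KI(IK)K)
  →1  K(KS)S(KI(IK)K)
  →2  KS(KI(IK)K)
  →3  S

Term B:
  start: S(KK)(IK)(IS(KK)(SKK))
  →1  KK(IS(KK)(SKK))(IK(IS(KK)(SKK)))
  →2  K(IK(IS(KK)(SKK)))
  →3  K(K(IS(KK)(SKK)))
  →4  K(K(S(KK)(SKK)))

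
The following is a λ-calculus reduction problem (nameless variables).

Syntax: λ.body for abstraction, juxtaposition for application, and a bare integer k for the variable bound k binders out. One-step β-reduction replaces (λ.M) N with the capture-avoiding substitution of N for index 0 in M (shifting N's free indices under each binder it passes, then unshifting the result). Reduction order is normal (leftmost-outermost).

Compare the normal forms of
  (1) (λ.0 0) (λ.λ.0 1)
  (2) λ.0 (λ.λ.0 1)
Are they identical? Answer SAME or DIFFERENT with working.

Term A:
  start: (λ.0 0) (λ.λ.0 1)
  [1] (λ.λ.0 1) (λ.λ.0 1)
  [2] λ.0 (λ.λ.0 1)

Term B:
  start: λ.0 (λ.λ.0 1)

Answer: SAME — A ⇓ λ.0 (λ.λ.0 1), B ⇓ λ.0 (λ.λ.0 1)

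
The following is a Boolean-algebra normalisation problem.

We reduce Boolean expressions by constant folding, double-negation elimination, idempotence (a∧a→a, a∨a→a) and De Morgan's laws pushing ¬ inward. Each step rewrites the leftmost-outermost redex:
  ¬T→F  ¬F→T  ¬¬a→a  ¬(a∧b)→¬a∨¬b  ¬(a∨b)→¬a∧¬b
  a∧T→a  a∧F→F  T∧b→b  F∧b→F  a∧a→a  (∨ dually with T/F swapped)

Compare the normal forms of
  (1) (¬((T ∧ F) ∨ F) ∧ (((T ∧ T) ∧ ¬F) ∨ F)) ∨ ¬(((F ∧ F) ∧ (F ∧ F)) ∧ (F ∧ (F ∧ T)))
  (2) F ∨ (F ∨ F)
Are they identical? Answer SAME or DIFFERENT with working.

Term A:
  start: (¬((T ∧ F) ∨ F) ∧ (((T ∧ T) ∧ ¬F) ∨ F)) ∨ ¬(((F ∧ F) ∧ (F ∧ F)) ∧ (F ∧ (F ∧ T)))
  →1  ((¬(T ∧ F) ∧ ¬F) ∧ (((T ∧ T) ∧ ¬F) ∨ F)) ∨ ¬(((F ∧ F) ∧ (F ∧ F)) ∧ (F ∧ (F ∧ T)))
  →2  (((¬T ∨ ¬F) ∧ ¬F) ∧ (((T ∧ T) ∧ ¬F) ∨ F)) ∨ ¬(((F ∧ F) ∧ (F ∧ F)) ∧ (F ∧ (F ∧ T)))
  →3  (((F ∨ ¬F) ∧ ¬F) ∧ (((T ∧ T) ∧ ¬F) ∨ F)) ∨ ¬(((F ∧ F) ∧ (F ∧ F)) ∧ (F ∧ (F ∧ T)))
  →4  ((¬F ∧ ¬F) ∧ (((T ∧ T) ∧ ¬F) ∨ F)) ∨ ¬(((F ∧ F) ∧ (F ∧ F)) ∧ (F ∧ (F ∧ T)))
  →5  (¬F ∧ (((T ∧ T) ∧ ¬F) ∨ F)) ∨ ¬(((F ∧ F) ∧ (F ∧ F)) ∧ (F ∧ (F ∧ T)))
  →6  (T ∧ (((T ∧ T) ∧ ¬F) ∨ F)) ∨ ¬(((F ∧ F) ∧ (F ∧ F)) ∧ (F ∧ (F ∧ T)))
  →7  (((T ∧ T) ∧ ¬F) ∨ F) ∨ ¬(((F ∧ F) ∧ (F ∧ F)) ∧ (F ∧ (F ∧ T)))
  →8  ((T ∧ T) ∧ ¬F) ∨ ¬(((F ∧ F) ∧ (F ∧ F)) ∧ (F ∧ (F ∧ T)))
  →9  (T ∧ ¬F) ∨ ¬(((F ∧ F) ∧ (F ∧ F)) ∧ (F ∧ (F ∧ T)))
  →10  ¬F ∨ ¬(((F ∧ F) ∧ (F ∧ F)) ∧ (F ∧ (F ∧ T)))
  →11  T ∨ ¬(((F ∧ F) ∧ (F ∧ F)) ∧ (F ∧ (F ∧ T)))
  →12  T

Term B:
  start: F ∨ (F ∨ F)
  →1  F ∨ F
  →2  F

Answer: DIFFERENT — A ⇓ T, B ⇓ F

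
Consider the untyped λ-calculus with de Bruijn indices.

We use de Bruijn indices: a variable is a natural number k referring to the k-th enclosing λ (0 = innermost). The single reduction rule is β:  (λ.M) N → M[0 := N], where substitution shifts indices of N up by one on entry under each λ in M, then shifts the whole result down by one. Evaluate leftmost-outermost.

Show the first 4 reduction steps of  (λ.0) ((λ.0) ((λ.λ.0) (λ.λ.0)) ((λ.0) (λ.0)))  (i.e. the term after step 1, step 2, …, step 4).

  start: (λ.0) ((λ.0) ((λ.λ.0) (λ.λ.0)) ((λ.0) (λ.0)))
  →1  (λ.0) ((λ.λ.0) (λ.λ.0)) ((λ.0) (λ.0))
  →2  (λ.λ.0) (λ.λ.0) ((λ.0) (λ.0))
  →3  (λ.0) ((λ.0) (λ.0))
  →4  (λ.0) (λ.0)

Answer: after 4 steps: (λ.0) (λ.0)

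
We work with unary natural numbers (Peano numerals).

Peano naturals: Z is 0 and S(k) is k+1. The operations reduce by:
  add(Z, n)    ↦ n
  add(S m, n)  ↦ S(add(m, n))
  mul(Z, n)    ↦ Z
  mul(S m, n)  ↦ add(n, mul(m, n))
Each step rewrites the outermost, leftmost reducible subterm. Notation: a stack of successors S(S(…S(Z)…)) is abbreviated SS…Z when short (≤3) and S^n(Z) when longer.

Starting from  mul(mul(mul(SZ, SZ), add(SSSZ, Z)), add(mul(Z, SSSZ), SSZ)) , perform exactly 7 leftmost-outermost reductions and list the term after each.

Answer: after 7 steps: add(add(Z, SSZ), mul(add(add(SSZ, Z), mul(add(Z, mul(Z, SZ)), add(SSSZ, Z))), add(mul(Z, SSSZ), SSZ)))

Reduction:
  start: mul(mul(mul(SZ, SZ), add(SSSZ, Z)), add(mul(Z, SSSZ), SSZ))
  step 1: mul(mul(add(SZ, mul(Z, SZ)), add(SSSZ, Z)), add(mul(Z, SSSZ), SSZ))
  step 2: mul(mul(S(add(Z, mul(Z, SZ))), add(SSSZ, Z)), add(mul(Z, SSSZ), SSZ))
  step 3: mul(add(add(SSSZ, Z), mul(add(Z, mul(Z, SZ)), add(SSSZ, Z))), add(mul(Z, SSSZ), SSZ))
  step 4: mul(add(S(add(SSZ, Z)), mul(add(Z, mul(Z, SZ)), add(SSSZ, Z))), add(mul(Z, SSSZ), SSZ))
  step 5: mul(S(add(add(SSZ, Z), mul(add(Z, mul(Z, SZ)), add(SSSZ, Z)))), add(mul(Z, SSSZ), SSZ))
  step 6: add(add(mul(Z, SSSZ), SSZ), mul(add(add(SSZ, Z), mul(add(Z, mul(Z, SZ)), add(SSSZ, Z))), add(mul(Z, SSSZ), SSZ)))
  step 7: add(add(Z, SSZ), mul(add(add(SSZ, Z), mul(add(Z, mul(Z, SZ)), add(SSSZ, Z))), add(mul(Z, SSSZ), SSZ)))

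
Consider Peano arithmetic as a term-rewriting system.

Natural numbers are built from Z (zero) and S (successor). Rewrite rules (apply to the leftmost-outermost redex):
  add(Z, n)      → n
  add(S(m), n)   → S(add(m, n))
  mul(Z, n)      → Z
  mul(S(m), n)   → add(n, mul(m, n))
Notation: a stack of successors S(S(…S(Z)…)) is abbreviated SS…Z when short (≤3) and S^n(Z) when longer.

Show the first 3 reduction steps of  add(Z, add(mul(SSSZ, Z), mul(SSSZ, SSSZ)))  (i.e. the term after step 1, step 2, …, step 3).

  start: add(Z, add(mul(SSSZ, Z), mul(SSSZ, SSSZ)))
  [1] add(mul(SSSZ, Z), mul(SSSZ, SSSZ))
  [2] add(add(Z, mul(SSZ, Z)), mul(SSSZ, SSSZ))
  [3] add(mul(SSZ, Z), mul(SSSZ, SSSZ))

Answer: after 3 steps: add(mul(SSZ, Z), mul(SSSZ, SSSZ))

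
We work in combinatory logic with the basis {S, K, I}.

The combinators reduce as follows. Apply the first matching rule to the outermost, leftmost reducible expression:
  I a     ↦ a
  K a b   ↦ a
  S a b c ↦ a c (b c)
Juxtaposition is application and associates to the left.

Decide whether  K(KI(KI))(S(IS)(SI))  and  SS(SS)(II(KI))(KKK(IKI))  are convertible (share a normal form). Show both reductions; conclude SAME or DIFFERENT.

Answer: DIFFERENT — A ⇓ I, B ⇓ S(K(KI))I

Working:
Term A:
  start: K(KI(KI))(S(IS)(SI))
  [1] KI(KI)
  [2] I

Term B:
  start: SS(SS)(II(KI))(KKK(IKI))
  [1] S(II(KI))(SS(II(KI)))(KKK(IKI))
  [2] II(KI)(KKK(IKI))(SS(II(KI))(KKK(IKI)))
  [3] I(KI)(KKK(IKI))(SS(II(KI))(KKK(IKI)))
  [4] KI(KKK(IKI))(SS(II(KI))(KKK(IKI)))
  [5] I(SS(II(KI))(KKK(IKI)))
  [6] SS(II(KI))(KKK(IKI))
  [7] S(KKK(IKI))(II(KI)(KKK(IKI)))
  [8] S(K(IKI))(II(KI)(KKK(IKI)))
  [9] S(K(KI))(II(KI)(KKK(IKI)))
  [10] S(K(KI))(I(KI)(KKK(IKI)))
  [11] S(K(KI))(KI(KKK(IKI)))
  [12] S(K(KI))I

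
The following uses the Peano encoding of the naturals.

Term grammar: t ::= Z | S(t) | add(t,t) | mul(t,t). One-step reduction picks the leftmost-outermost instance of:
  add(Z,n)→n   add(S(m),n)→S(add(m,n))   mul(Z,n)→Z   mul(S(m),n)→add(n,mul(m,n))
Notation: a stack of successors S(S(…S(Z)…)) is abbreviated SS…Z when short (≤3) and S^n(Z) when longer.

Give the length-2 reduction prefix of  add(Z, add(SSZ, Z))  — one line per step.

  start: add(Z, add(SSZ, Z))
  step 1: add(SSZ, Z)
  step 2: S(add(SZ, Z))

Answer: after 2 steps: S(add(SZ, Z))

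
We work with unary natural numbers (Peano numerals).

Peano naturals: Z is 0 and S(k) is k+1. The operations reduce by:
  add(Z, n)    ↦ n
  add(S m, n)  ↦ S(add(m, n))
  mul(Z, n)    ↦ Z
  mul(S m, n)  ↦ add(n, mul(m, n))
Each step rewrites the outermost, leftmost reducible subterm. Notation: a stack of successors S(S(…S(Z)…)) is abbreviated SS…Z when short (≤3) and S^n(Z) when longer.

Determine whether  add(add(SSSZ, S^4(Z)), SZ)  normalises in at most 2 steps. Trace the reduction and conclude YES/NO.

  start: add(add(SSSZ, S^4(Z)), SZ)
  [1] add(S(add(SSZ, S^4(Z))), SZ)
  [2] S(add(add(SSZ, S^4(Z)), SZ))

Answer: NO — after 2 steps the term is S(add(add(SSZ, S^4(Z)), SZ)), not yet normal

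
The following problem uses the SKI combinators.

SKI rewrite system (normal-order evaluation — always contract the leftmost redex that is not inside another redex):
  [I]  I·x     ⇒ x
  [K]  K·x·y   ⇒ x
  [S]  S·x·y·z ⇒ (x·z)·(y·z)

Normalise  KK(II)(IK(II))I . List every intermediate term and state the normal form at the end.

  start: KK(II)(IK(II))I
  [1] K(IK(II))I
  [2] IK(II)
  [3] K(II)
  [4] KI

Answer: normal form = KI  (in 4 steps)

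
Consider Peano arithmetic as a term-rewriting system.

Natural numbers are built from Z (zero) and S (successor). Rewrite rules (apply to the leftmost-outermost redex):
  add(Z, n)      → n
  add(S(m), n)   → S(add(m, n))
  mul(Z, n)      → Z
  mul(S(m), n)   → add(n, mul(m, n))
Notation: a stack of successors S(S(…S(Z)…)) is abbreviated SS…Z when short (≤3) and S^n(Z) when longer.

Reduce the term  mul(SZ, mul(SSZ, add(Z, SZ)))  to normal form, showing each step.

Answer: normal form = SSZ  (in 14 steps)

Derivation:
  start: mul(SZ, mul(SSZ, add(Z, SZ)))
  →1  add(mul(SSZ, add(Z, SZ)), mul(Z, mul(SSZ, add(Z, SZ))))
  →2  add(add(add(Z, SZ), mul(SZ, add(Z, SZ))), mul(Z, mul(SSZ, add(Z, SZ))))
  →3  add(add(SZ, mul(SZ, add(Z, SZ))), mul(Z, mul(SSZ, add(Z, SZ))))
  →4  add(S(add(Z, mul(SZ, add(Z, SZ)))), mul(Z, mul(SSZ, add(Z, SZ))))
  →5  S(add(add(Z, mul(SZ, add(Z, SZ))), mul(Z, mul(SSZ, add(Z, SZ)))))
  →6  S(add(mul(SZ, add(Z, SZ)), mul(Z, mul(SSZ, add(Z, SZ)))))
  →7  S(add(add(add(Z, SZ), mul(Z, add(Z, SZ))), mul(Z, mul(SSZ, add(Z, SZ)))))
  →8  S(add(add(SZ, mul(Z, add(Z, SZ))), mul(Z, mul(SSZ, add(Z, SZ)))))
  →9  S(add(S(add(Z, mul(Z, add(Z, SZ)))), mul(Z, mul(SSZ, add(Z, SZ)))))
  →10  S(S(add(add(Z, mul(Z, add(Z, SZ))), mul(Z, mul(SSZ, add(Z, SZ))))))
  →11  S(S(add(mul(Z, add(Z, SZ)), mul(Z, mul(SSZ, add(Z, SZ))))))
  →12  S(S(add(Z, mul(Z, mul(SSZ, add(Z, SZ))))))
  →13  S(S(mul(Z, mul(SSZ, add(Z, SZ)))))
  →14  SSZ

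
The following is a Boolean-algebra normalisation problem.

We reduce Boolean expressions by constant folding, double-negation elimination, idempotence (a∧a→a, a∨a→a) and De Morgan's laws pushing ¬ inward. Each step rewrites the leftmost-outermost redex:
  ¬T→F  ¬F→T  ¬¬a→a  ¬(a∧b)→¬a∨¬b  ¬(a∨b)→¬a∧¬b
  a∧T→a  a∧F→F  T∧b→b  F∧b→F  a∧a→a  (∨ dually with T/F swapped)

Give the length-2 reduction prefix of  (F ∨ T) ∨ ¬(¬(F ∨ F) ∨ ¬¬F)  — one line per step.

  start: (F ∨ T) ∨ ¬(¬(F ∨ F) ∨ ¬¬F)
  [1] T ∨ ¬(¬(F ∨ F) ∨ ¬¬F)
  [2] T

Answer: after 2 steps: T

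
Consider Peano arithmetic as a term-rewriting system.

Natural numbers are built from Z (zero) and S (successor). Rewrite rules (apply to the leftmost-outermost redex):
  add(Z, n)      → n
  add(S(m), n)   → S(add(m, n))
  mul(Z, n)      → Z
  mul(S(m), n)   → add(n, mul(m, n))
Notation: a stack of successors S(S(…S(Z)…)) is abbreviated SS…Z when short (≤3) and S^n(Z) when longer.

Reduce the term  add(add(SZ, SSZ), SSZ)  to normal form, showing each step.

  start: add(add(SZ, SSZ), SSZ)
  [1] add(S(add(Z, SSZ)), SSZ)
  [2] S(add(add(Z, SSZ), SSZ))
  [3] S(add(SSZ, SSZ))
  [4] S(S(add(SZ, SSZ)))
  [5] S(S(S(add(Z, SSZ))))
  [6] S^5(Z)

Answer: normal form = S^5(Z)  (in 6 steps)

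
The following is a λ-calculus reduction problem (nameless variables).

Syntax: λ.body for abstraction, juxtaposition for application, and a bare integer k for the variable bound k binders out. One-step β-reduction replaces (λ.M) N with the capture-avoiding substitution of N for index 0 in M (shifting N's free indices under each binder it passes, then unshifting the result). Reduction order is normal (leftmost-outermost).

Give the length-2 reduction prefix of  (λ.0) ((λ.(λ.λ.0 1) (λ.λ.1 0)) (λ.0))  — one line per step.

  start: (λ.0) ((λ.(λ.λ.0 1) (λ.λ.1 0)) (λ.0))
  [1] (λ.(λ.λ.0 1) (λ.λ.1 0)) (λ.0)
  [2] (λ.λ.0 1) (λ.λ.1 0)

Answer: after 2 steps: (λ.λ.0 1) (λ.λ.1 0)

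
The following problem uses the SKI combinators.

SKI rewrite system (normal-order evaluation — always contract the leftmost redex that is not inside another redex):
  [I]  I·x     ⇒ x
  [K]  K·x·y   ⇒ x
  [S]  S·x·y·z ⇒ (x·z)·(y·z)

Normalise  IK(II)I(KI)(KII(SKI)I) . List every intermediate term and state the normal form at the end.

  start: IK(II)I(KI)(KII(SKI)I)
  →1  K(II)I(KI)(KII(SKI)I)
  →2  II(KI)(KII(SKI)I)
  →3  I(KI)(KII(SKI)I)
  →4  KI(KII(SKI)I)
  →5  I

Answer: normal form = I  (in 5 steps)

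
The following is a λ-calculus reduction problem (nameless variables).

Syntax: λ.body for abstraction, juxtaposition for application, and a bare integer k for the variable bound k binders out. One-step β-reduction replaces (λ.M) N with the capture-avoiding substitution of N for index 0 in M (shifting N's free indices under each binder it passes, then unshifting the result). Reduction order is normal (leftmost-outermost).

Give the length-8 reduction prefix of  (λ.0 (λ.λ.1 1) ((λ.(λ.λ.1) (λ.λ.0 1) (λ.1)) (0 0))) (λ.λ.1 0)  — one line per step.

Answer: after 8 steps: λ.λ.0 ((λ.(λ.λ.1) (λ.λ.0 1) (λ.1)) ((λ.λ.1 0) (λ.λ.1 0)))

Derivation:
  start: (λ.0 (λ.λ.1 1) ((λ.(λ.λ.1) (λ.λ.0 1) (λ.1)) (0 0))) (λ.λ.1 0)
  step 1: (λ.λ.1 0) (λ.λ.1 1) ((λ.(λ.λ.1) (λ.λ.0 1) (λ.1)) ((λ.λ.1 0) (λ.λ.1 0)))
  step 2: (λ.(λ.λ.1 1) 0) ((λ.(λ.λ.1) (λ.λ.0 1) (λ.1)) ((λ.λ.1 0) (λ.λ.1 0)))
  step 3: (λ.λ.1 1) ((λ.(λ.λ.1) (λ.λ.0 1) (λ.1)) ((λ.λ.1 0) (λ.λ.1 0)))
  step 4: λ.(λ.(λ.λ.1) (λ.λ.0 1) (λ.1)) ((λ.λ.1 0) (λ.λ.1 0)) ((λ.(λ.λ.1) (λ.λ.0 1) (λ.1)) ((λ.λ.1 0) (λ.λ.1 0)))
  step 5: λ.(λ.λ.1) (λ.λ.0 1) (λ.(λ.λ.1 0) (λ.λ.1 0)) ((λ.(λ.λ.1) (λ.λ.0 1) (λ.1)) ((λ.λ.1 0) (λ.λ.1 0)))
  step 6: λ.(λ.λ.λ.0 1) (λ.(λ.λ.1 0) (λ.λ.1 0)) ((λ.(λ.λ.1) (λ.λ.0 1) (λ.1)) ((λ.λ.1 0) (λ.λ.1 0)))
  step 7: λ.(λ.λ.0 1) ((λ.(λ.λ.1) (λ.λ.0 1) (λ.1)) ((λ.λ.1 0) (λ.λ.1 0)))
  step 8: λ.λ.0 ((λ.(λ.λ.1) (λ.λ.0 1) (λ.1)) ((λ.λ.1 0) (λ.λ.1 0)))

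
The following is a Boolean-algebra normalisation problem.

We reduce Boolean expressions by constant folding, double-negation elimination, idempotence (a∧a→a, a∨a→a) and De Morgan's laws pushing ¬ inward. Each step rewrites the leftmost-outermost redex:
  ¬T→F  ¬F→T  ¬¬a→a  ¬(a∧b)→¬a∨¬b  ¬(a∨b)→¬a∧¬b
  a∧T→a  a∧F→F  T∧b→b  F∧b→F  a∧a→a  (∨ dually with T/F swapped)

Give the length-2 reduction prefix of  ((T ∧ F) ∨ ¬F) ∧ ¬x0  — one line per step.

  start: ((T ∧ F) ∨ ¬F) ∧ ¬x0
  →1  (F ∨ ¬F) ∧ ¬x0
  →2  ¬F ∧ ¬x0

Answer: after 2 steps: ¬F ∧ ¬x0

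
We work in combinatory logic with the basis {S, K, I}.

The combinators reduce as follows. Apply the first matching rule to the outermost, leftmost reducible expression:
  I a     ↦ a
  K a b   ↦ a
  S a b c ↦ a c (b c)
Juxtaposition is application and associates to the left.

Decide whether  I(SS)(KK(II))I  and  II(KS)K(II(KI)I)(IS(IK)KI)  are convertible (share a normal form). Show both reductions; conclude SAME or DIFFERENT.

Term A:
  start: I(SS)(KK(II))I
  [1] SS(KK(II))I
  [2] SI(KK(II)I)
  [3] SI(KI)

Term B:
  start: II(KS)K(II(KI)I)(IS(IK)KI)
  [1] I(KS)K(II(KI)I)(IS(IK)KI)
  [2] KSK(II(KI)I)(IS(IK)KI)
  [3] S(II(KI)I)(IS(IK)KI)
  [4] S(I(KI)I)(IS(IK)KI)
  [5] S(KII)(IS(IK)KI)
  [6] SI(IS(IK)KI)
  [7] SI(S(IK)KI)
  [8] SI(IKI(KI))
  [9] SI(KI(KI))
  [10] SII

Answer: DIFFERENT — A ⇓ SI(KI), B ⇓ SII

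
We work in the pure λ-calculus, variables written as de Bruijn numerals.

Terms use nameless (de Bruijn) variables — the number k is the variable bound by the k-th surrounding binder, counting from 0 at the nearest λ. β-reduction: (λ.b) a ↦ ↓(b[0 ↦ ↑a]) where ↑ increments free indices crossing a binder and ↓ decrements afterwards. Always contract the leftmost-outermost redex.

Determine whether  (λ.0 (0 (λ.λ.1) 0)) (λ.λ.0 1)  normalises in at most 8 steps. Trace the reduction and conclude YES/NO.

  start: (λ.0 (0 (λ.λ.1) 0)) (λ.λ.0 1)
  →1  (λ.λ.0 1) ((λ.λ.0 1) (λ.λ.1) (λ.λ.0 1))
  →2  λ.0 ((λ.λ.0 1) (λ.λ.1) (λ.λ.0 1))
  →3  λ.0 ((λ.0 (λ.λ.1)) (λ.λ.0 1))
  →4  λ.0 ((λ.λ.0 1) (λ.λ.1))
  →5  λ.0 (λ.0 (λ.λ.1))

Answer: YES — reaches normal form λ.0 (λ.0 (λ.λ.1)) in 5 ≤ 8 steps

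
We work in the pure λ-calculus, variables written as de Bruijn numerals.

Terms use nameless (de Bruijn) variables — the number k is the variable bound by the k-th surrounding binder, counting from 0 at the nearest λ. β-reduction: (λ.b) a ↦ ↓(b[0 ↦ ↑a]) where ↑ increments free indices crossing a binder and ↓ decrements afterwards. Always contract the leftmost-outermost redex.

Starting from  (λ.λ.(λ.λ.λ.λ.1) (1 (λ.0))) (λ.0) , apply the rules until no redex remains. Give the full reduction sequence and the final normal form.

  start: (λ.λ.(λ.λ.λ.λ.1) (1 (λ.0))) (λ.0)
  step 1: λ.(λ.λ.λ.λ.1) ((λ.0) (λ.0))
  step 2: λ.λ.λ.λ.1

Answer: normal form = λ.λ.λ.λ.1  (in 2 steps)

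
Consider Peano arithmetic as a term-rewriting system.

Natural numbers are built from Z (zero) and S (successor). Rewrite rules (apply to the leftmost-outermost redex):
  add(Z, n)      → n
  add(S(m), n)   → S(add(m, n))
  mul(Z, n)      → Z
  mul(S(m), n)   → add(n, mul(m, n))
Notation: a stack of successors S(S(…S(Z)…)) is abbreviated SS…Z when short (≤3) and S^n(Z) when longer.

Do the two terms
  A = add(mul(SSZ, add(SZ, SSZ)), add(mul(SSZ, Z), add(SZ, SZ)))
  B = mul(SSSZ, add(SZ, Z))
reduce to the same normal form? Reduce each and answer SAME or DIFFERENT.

Term A:
  start: add(mul(SSZ, add(SZ, SSZ)), add(mul(SSZ, Z), add(SZ, SZ)))
  step 1: add(add(add(SZ, SSZ), mul(SZ, add(SZ, SSZ))), add(mul(SSZ, Z), add(SZ, SZ)))
  step 2: add(add(S(add(Z, SSZ)), mul(SZ, add(SZ, SSZ))), add(mul(SSZ, Z), add(SZ, SZ)))
  step 3: add(S(add(add(Z, SSZ), mul(SZ, add(SZ, SSZ)))), add(mul(SSZ, Z), add(SZ, SZ)))
  step 4: S(add(add(add(Z, SSZ), mul(SZ, add(SZ, SSZ))), add(mul(SSZ, Z), add(SZ, SZ))))
  step 5: S(add(add(SSZ, mul(SZ, add(SZ, SSZ))), add(mul(SSZ, Z), add(SZ, SZ))))
  step 6: S(add(S(add(SZ, mul(SZ, add(SZ, SSZ)))), add(mul(SSZ, Z), add(SZ, SZ))))
  step 7: S(S(add(add(SZ, mul(SZ, add(SZ, SSZ))), add(mul(SSZ, Z), add(SZ, SZ)))))
  step 8: S(S(add(S(add(Z, mul(SZ, add(SZ, SSZ)))), add(mul(SSZ, Z), add(SZ, SZ)))))
  step 9: S(S(S(add(add(Z, mul(SZ, add(SZ, SSZ))), add(mul(SSZ, Z), add(SZ, SZ))))))
  step 10: S(S(S(add(mul(SZ, add(SZ, SSZ)), add(mul(SSZ, Z), add(SZ, SZ))))))
  step 11: S(S(S(add(add(add(SZ, SSZ), mul(Z, add(SZ, SSZ))), add(mul(SSZ, Z), add(SZ, SZ))))))
  step 12: S(S(S(add(add(S(add(Z, SSZ)), mul(Z, add(SZ, SSZ))), add(mul(SSZ, Z), add(SZ, SZ))))))
  step 13: S(S(S(add(S(add(add(Z, SSZ), mul(Z, add(SZ, SSZ)))), add(mul(SSZ, Z), add(SZ, SZ))))))
  step 14: S(S(S(S(add(add(add(Z, SSZ), mul(Z, add(SZ, SSZ))), add(mul(SSZ, Z), add(SZ, SZ)))))))
  step 15: S(S(S(S(add(add(SSZ, mul(Z, add(SZ, SSZ))), add(mul(SSZ, Z), add(SZ, SZ)))))))
  step 16: S(S(S(S(add(S(add(SZ, mul(Z, add(SZ, SSZ)))), add(mul(SSZ, Z), add(SZ, SZ)))))))
  step 17: S(S(S(S(S(add(add(SZ, mul(Z, add(SZ, SSZ))), add(mul(SSZ, Z), add(SZ, SZ))))))))
  step 18: S(S(S(S(S(add(S(add(Z, mul(Z, add(SZ, SSZ)))), add(mul(SSZ, Z), add(SZ, SZ))))))))
  step 19: S(S(S(S(S(S(add(add(Z, mul(Z, add(SZ, SSZ))), add(mul(SSZ, Z), add(SZ, SZ)))))))))
  step 20: S(S(S(S(S(S(add(mul(Z, add(SZ, SSZ)), add(mul(SSZ, Z), add(SZ, SZ)))))))))
  step 21: S(S(S(S(S(S(add(Z, add(mul(SSZ, Z), add(SZ, SZ)))))))))
  step 22: S(S(S(S(S(S(add(mul(SSZ, Z), add(SZ, SZ))))))))
  step 23: S(S(S(S(S(S(add(add(Z, mul(SZ, Z)), add(SZ, SZ))))))))
  step 24: S(S(S(S(S(S(add(mul(SZ, Z), add(SZ, SZ))))))))
  step 25: S(S(S(S(S(S(add(add(Z, mul(Z, Z)), add(SZ, SZ))))))))
  step 26: S(S(S(S(S(S(add(mul(Z, Z), add(SZ, SZ))))))))
  step 27: S(S(S(S(S(S(add(Z, add(SZ, SZ))))))))
  step 28: S(S(S(S(S(S(add(SZ, SZ)))))))
  step 29: S(S(S(S(S(S(S(add(Z, SZ))))))))
  step 30: S^8(Z)

Term B:
  start: mul(SSSZ, add(SZ, Z))
  step 1: add(add(SZ, Z), mul(SSZ, add(SZ, Z)))
  step 2: add(S(add(Z, Z)), mul(SSZ, add(SZ, Z)))
  step 3: S(add(add(Z, Z), mul(SSZ, add(SZ, Z))))
  step 4: S(add(Z, mul(SSZ, add(SZ, Z))))
  step 5: S(mul(SSZ, add(SZ, Z)))
  step 6: S(add(add(SZ, Z), mul(SZ, add(SZ, Z))))
  step 7: S(add(S(add(Z, Z)), mul(SZ, add(SZ, Z))))
  step 8: S(S(add(add(Z, Z), mul(SZ, add(SZ, Z)))))
  step 9: S(S(add(Z, mul(SZ, add(SZ, Z)))))
  step 10: S(S(mul(SZ, add(SZ, Z))))
  step 11: S(S(add(add(SZ, Z), mul(Z, add(SZ, Z)))))
  step 12: S(S(add(S(add(Z, Z)), mul(Z, add(SZ, Z)))))
  step 13: S(S(S(add(add(Z, Z), mul(Z, add(SZ, Z))))))
  step 14: S(S(S(add(Z, mul(Z, add(SZ, Z))))))
  step 15: S(S(S(mul(Z, add(SZ, Z)))))
  step 16: SSSZ

Answer: DIFFERENT — A ⇓ S^8(Z), B ⇓ SSSZ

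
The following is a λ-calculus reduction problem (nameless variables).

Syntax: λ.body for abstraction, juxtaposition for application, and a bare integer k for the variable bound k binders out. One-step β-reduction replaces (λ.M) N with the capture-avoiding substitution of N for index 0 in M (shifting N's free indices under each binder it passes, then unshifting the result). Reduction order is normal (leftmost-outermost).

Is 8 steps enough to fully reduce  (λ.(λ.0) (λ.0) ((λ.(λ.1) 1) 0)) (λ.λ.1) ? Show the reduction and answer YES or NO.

Answer: YES — reaches normal form λ.λ.1 in 5 ≤ 8 steps

Derivation:
  start: (λ.(λ.0) (λ.0) ((λ.(λ.1) 1) 0)) (λ.λ.1)
  →1  (λ.0) (λ.0) ((λ.(λ.1) (λ.λ.1)) (λ.λ.1))
  →2  (λ.0) ((λ.(λ.1) (λ.λ.1)) (λ.λ.1))
  →3  (λ.(λ.1) (λ.λ.1)) (λ.λ.1)
  →4  (λ.λ.λ.1) (λ.λ.1)
  →5  λ.λ.1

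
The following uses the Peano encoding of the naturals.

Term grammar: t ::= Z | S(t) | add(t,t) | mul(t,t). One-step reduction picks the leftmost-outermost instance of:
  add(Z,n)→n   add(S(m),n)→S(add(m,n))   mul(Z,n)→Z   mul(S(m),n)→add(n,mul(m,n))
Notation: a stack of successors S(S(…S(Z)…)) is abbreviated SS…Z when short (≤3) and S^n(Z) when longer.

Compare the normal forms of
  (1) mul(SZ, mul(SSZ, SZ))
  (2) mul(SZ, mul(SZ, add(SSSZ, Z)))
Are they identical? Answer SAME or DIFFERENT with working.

Term A:
  start: mul(SZ, mul(SSZ, SZ))
  →1  add(mul(SSZ, SZ), mul(Z, mul(SSZ, SZ)))
  →2  add(add(SZ, mul(SZ, SZ)), mul(Z, mul(SSZ, SZ)))
  →3  add(S(add(Z, mul(SZ, SZ))), mul(Z, mul(SSZ, SZ)))
  →4  S(add(add(Z, mul(SZ, SZ)), mul(Z, mul(SSZ, SZ))))
  →5  S(add(mul(SZ, SZ), mul(Z, mul(SSZ, SZ))))
  →6  S(add(add(SZ, mul(Z, SZ)), mul(Z, mul(SSZ, SZ))))
  →7  S(add(S(add(Z, mul(Z, SZ))), mul(Z, mul(SSZ, SZ))))
  →8  S(S(add(add(Z, mul(Z, SZ)), mul(Z, mul(SSZ, SZ)))))
  →9  S(S(add(mul(Z, SZ), mul(Z, mul(SSZ, SZ)))))
  →10  S(S(add(Z, mul(Z, mul(SSZ, SZ)))))
  →11  S(S(mul(Z, mul(SSZ, SZ))))
  →12  SSZ

Term B:
  start: mul(SZ, mul(SZ, add(SSSZ, Z)))
  →1  add(mul(SZ, add(SSSZ, Z)), mul(Z, mul(SZ, add(SSSZ, Z))))
  →2  add(add(add(SSSZ, Z), mul(Z, add(SSSZ, Z))), mul(Z, mul(SZ, add(SSSZ, Z))))
  →3  add(add(S(add(SSZ, Z)), mul(Z, add(SSSZ, Z))), mul(Z, mul(SZ, add(SSSZ, Z))))
  →4  add(S(add(add(SSZ, Z), mul(Z, add(SSSZ, Z)))), mul(Z, mul(SZ, add(SSSZ, Z))))
  →5  S(add(add(add(SSZ, Z), mul(Z, add(SSSZ, Z))), mul(Z, mul(SZ, add(SSSZ, Z)))))
  →6  S(add(add(S(add(SZ, Z)), mul(Z, add(SSSZ, Z))), mul(Z, mul(SZ, add(SSSZ, Z)))))
  →7  S(add(S(add(add(SZ, Z), mul(Z, add(SSSZ, Z)))), mul(Z, mul(SZ, add(SSSZ, Z)))))
  →8  S(S(add(add(add(SZ, Z), mul(Z, add(SSSZ, Z))), mul(Z, mul(SZ, add(SSSZ, Z))))))
  →9  S(S(add(add(S(add(Z, Z)), mul(Z, add(SSSZ, Z))), mul(Z, mul(SZ, add(SSSZ, Z))))))
  →10  S(S(add(S(add(add(Z, Z), mul(Z, add(SSSZ, Z)))), mul(Z, mul(SZ, add(SSSZ, Z))))))
  →11  S(S(S(add(add(add(Z, Z), mul(Z, add(SSSZ, Z))), mul(Z, mul(SZ, add(SSSZ, Z)))))))
  →12  S(S(S(add(add(Z, mul(Z, add(SSSZ, Z))), mul(Z, mul(SZ, add(SSSZ, Z)))))))
  →13  S(S(S(add(mul(Z, add(SSSZ, Z)), mul(Z, mul(SZ, add(SSSZ, Z)))))))
  →14  S(S(S(add(Z, mul(Z, mul(SZ, add(SSSZ, Z)))))))
  →15  S(S(S(mul(Z, mul(SZ, add(SSSZ, Z))))))
  →16  SSSZ

Answer: DIFFERENT — A ⇓ SSZ, B ⇓ SSSZ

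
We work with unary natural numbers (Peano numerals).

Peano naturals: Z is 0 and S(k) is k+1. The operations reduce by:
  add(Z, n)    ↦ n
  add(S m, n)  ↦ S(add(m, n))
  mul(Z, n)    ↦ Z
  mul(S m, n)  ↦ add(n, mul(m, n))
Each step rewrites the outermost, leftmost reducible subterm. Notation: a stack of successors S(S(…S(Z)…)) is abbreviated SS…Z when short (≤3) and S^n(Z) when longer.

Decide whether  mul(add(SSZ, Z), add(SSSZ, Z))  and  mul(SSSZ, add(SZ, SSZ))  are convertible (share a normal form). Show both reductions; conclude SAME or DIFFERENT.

Answer: DIFFERENT — A ⇓ S^6(Z), B ⇓ S^9(Z)

Derivation:
Term A:
  start: mul(add(SSZ, Z), add(SSSZ, Z))
  [1] mul(S(add(SZ, Z)), add(SSSZ, Z))
  [2] add(add(SSSZ, Z), mul(add(SZ, Z), add(SSSZ, Z)))
  [3] add(S(add(SSZ, Z)), mul(add(SZ, Z), add(SSSZ, Z)))
  [4] S(add(add(SSZ, Z), mul(add(SZ, Z), add(SSSZ, Z))))
  [5] S(add(S(add(SZ, Z)), mul(add(SZ, Z), add(SSSZ, Z))))
  [6] S(S(add(add(SZ, Z), mul(add(SZ, Z), add(SSSZ, Z)))))
  [7] S(S(add(S(add(Z, Z)), mul(add(SZ, Z), add(SSSZ, Z)))))
  [8] S(S(S(add(add(Z, Z), mul(add(SZ, Z), add(SSSZ, Z))))))
  [9] S(S(S(add(Z, mul(add(SZ, Z), add(SSSZ, Z))))))
  [10] S(S(S(mul(add(SZ, Z), add(SSSZ, Z)))))
  [11] S(S(S(mul(S(add(Z, Z)), add(SSSZ, Z)))))
  [12] S(S(S(add(add(SSSZ, Z), mul(add(Z, Z), add(SSSZ, Z))))))
  [13] S(S(S(add(S(add(SSZ, Z)), mul(add(Z, Z), add(SSSZ, Z))))))
  [14] S(S(S(S(add(add(SSZ, Z), mul(add(Z, Z), add(SSSZ, Z)))))))
  [15] S(S(S(S(add(S(add(SZ, Z)), mul(add(Z, Z), add(SSSZ, Z)))))))
  [16] S(S(S(S(S(add(add(SZ, Z), mul(add(Z, Z), add(SSSZ, Z))))))))
  [17] S(S(S(S(S(add(S(add(Z, Z)), mul(add(Z, Z), add(SSSZ, Z))))))))
  [18] S(S(S(S(S(S(add(add(Z, Z), mul(add(Z, Z), add(SSSZ, Z)))))))))
  [19] S(S(S(S(S(S(add(Z, mul(add(Z, Z), add(SSSZ, Z)))))))))
  [20] S(S(S(S(S(S(mul(add(Z, Z), add(SSSZ, Z))))))))
  [21] S(S(S(S(S(S(mul(Z, add(SSSZ, Z))))))))
  [22] S^6(Z)

Term B:
  start: mul(SSSZ, add(SZ, SSZ))
  [1] add(add(SZ, SSZ), mul(SSZ, add(SZ, SSZ)))
  [2] add(S(add(Z, SSZ)), mul(SSZ, add(SZ, SSZ)))
  [3] S(add(add(Z, SSZ), mul(SSZ, add(SZ, SSZ))))
  [4] S(add(SSZ, mul(SSZ, add(SZ, SSZ))))
  [5] S(S(add(SZ, mul(SSZ, add(SZ, SSZ)))))
  [6] S(S(S(add(Z, mul(SSZ, add(SZ, SSZ))))))
  [7] S(S(S(mul(SSZ, add(SZ, SSZ)))))
  [8] S(S(S(add(add(SZ, SSZ), mul(SZ, add(SZ, SSZ))))))
  [9] S(S(S(add(S(add(Z, SSZ)), mul(SZ, add(SZ, SSZ))))))
  [10] S(S(S(S(add(add(Z, SSZ), mul(SZ, add(SZ, SSZ)))))))
  [11] S(S(S(S(add(SSZ, mul(SZ, add(SZ, SSZ)))))))
  [12] S(S(S(S(S(add(SZ, mul(SZ, add(SZ, SSZ))))))))
  [13] S(S(S(S(S(S(add(Z, mul(SZ, add(SZ, SSZ)))))))))
  [14] S(S(S(S(S(S(mul(SZ, add(SZ, SSZ))))))))
  [15] S(S(S(S(S(S(add(add(SZ, SSZ), mul(Z, add(SZ, SSZ)))))))))
  [16] S(S(S(S(S(S(add(S(add(Z, SSZ)), mul(Z, add(SZ, SSZ)))))))))
  [17] S(S(S(S(S(S(S(add(add(Z, SSZ), mul(Z, add(SZ, SSZ))))))))))
  [18] S(S(S(S(S(S(S(add(SSZ, mul(Z, add(SZ, SSZ))))))))))
  [19] S(S(S(S(S(S(S(S(add(SZ, mul(Z, add(SZ, SSZ)))))))))))
  [20] S(S(S(S(S(S(S(S(S(add(Z, mul(Z, add(SZ, SSZ))))))))))))
  [21] S(S(S(S(S(S(S(S(S(mul(Z, add(SZ, SSZ)))))))))))
  [22] S^9(Z)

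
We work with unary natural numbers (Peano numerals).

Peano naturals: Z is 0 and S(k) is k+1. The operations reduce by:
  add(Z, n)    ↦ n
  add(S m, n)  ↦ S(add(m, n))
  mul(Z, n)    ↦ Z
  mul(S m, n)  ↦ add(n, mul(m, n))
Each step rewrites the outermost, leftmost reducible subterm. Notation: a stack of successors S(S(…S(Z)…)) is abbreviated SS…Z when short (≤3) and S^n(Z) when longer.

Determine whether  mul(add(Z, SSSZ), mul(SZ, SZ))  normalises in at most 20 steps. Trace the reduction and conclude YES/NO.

Answer: NO — after 20 steps the term is S(S(S(add(mul(Z, SZ), mul(Z, mul(SZ, SZ)))))), not yet normal

Working:
  start: mul(add(Z, SSSZ), mul(SZ, SZ))
  step 1: mul(SSSZ, mul(SZ, SZ))
  step 2: add(mul(SZ, SZ), mul(SSZ, mul(SZ, SZ)))
  step 3: add(add(SZ, mul(Z, SZ)), mul(SSZ, mul(SZ, SZ)))
  step 4: add(S(add(Z, mul(Z, SZ))), mul(SSZ, mul(SZ, SZ)))
  step 5: S(add(add(Z, mul(Z, SZ)), mul(SSZ, mul(SZ, SZ))))
  step 6: S(add(mul(Z, SZ), mul(SSZ, mul(SZ, SZ))))
  step 7: S(add(Z, mul(SSZ, mul(SZ, SZ))))
  step 8: S(mul(SSZ, mul(SZ, SZ)))
  step 9: S(add(mul(SZ, SZ), mul(SZ, mul(SZ, SZ))))
  step 10: S(add(add(SZ, mul(Z, SZ)), mul(SZ, mul(SZ, SZ))))
  step 11: S(add(S(add(Z, mul(Z, SZ))), mul(SZ, mul(SZ, SZ))))
  step 12: S(S(add(add(Z, mul(Z, SZ)), mul(SZ, mul(SZ, SZ)))))
  step 13: S(S(add(mul(Z, SZ), mul(SZ, mul(SZ, SZ)))))
  step 14: S(S(add(Z, mul(SZ, mul(SZ, SZ)))))
  step 15: S(S(mul(SZ, mul(SZ, SZ))))
  step 16: S(S(add(mul(SZ, SZ), mul(Z, mul(SZ, SZ)))))
  step 17: S(S(add(add(SZ, mul(Z, SZ)), mul(Z, mul(SZ, SZ)))))
  step 18: S(S(add(S(add(Z, mul(Z, SZ))), mul(Z, mul(SZ, SZ)))))
  step 19: S(S(S(add(add(Z, mul(Z, SZ)), mul(Z, mul(SZ, SZ))))))
  step 20: S(S(S(add(mul(Z, SZ), mul(Z, mul(SZ, SZ))))))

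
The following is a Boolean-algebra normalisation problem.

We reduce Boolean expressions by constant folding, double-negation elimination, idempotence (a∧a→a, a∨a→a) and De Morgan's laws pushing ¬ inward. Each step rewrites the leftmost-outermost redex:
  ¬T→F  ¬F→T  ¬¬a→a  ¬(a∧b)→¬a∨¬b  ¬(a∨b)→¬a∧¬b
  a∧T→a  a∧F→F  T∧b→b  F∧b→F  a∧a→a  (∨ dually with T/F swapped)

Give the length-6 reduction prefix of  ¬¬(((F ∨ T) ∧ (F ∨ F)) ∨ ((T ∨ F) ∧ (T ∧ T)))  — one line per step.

  start: ¬¬(((F ∨ T) ∧ (F ∨ F)) ∨ ((T ∨ F) ∧ (T ∧ T)))
  →1  ((F ∨ T) ∧ (F ∨ F)) ∨ ((T ∨ F) ∧ (T ∧ T))
  →2  (T ∧ (F ∨ F)) ∨ ((T ∨ F) ∧ (T ∧ T))
  →3  (F ∨ F) ∨ ((T ∨ F) ∧ (T ∧ T))
  →4  F ∨ ((T ∨ F) ∧ (T ∧ T))
  →5  (T ∨ F) ∧ (T ∧ T)
  →6  T ∧ (T ∧ T)

Answer: after 6 steps: T ∧ (T ∧ T)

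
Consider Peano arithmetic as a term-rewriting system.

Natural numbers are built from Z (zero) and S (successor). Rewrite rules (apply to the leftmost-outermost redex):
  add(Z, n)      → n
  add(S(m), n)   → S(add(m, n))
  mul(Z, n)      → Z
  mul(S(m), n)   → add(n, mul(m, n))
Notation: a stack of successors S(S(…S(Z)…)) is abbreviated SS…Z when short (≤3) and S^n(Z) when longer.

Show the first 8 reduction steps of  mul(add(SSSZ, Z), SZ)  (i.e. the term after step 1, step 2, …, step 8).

  start: mul(add(SSSZ, Z), SZ)
  step 1: mul(S(add(SSZ, Z)), SZ)
  step 2: add(SZ, mul(add(SSZ, Z), SZ))
  step 3: S(add(Z, mul(add(SSZ, Z), SZ)))
  step 4: S(mul(add(SSZ, Z), SZ))
  step 5: S(mul(S(add(SZ, Z)), SZ))
  step 6: S(add(SZ, mul(add(SZ, Z), SZ)))
  step 7: S(S(add(Z, mul(add(SZ, Z), SZ))))
  step 8: S(S(mul(add(SZ, Z), SZ)))

Answer: after 8 steps: S(S(mul(add(SZ, Z), SZ)))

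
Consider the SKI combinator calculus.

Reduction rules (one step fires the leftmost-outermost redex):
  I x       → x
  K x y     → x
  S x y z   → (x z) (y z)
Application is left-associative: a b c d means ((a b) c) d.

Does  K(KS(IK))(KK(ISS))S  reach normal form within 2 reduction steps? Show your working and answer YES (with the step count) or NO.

  start: K(KS(IK))(KK(ISS))S
  step 1: KS(IK)S
  step 2: SS

Answer: YES — reaches normal form SS in 2 ≤ 2 steps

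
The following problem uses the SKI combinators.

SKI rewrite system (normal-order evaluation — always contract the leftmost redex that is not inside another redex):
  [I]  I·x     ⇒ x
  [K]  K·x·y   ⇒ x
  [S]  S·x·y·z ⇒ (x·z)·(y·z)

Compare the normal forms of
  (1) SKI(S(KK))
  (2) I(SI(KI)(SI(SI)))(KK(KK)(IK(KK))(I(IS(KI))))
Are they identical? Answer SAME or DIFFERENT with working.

Term A:
  start: SKI(S(KK))
  [1] K(S(KK))(I(S(KK)))
  [2] S(KK)

Term B:
  start: I(SI(KI)(SI(SI)))(KK(KK)(IK(KK))(I(IS(KI))))
  [1] SI(KI)(SI(SI))(KK(KK)(IK(KK))(I(IS(KI))))
  [2] I(SI(SI))(KI(SI(SI)))(KK(KK)(IK(KK))(I(IS(KI))))
  [3] SI(SI)(KI(SI(SI)))(KK(KK)(IK(KK))(I(IS(KI))))
  [4] I(KI(SI(SI)))(SI(KI(SI(SI))))(KK(KK)(IK(KK))(I(IS(KI))))
  [5] KI(SI(SI))(SI(KI(SI(SI))))(KK(KK)(IK(KK))(I(IS(KI))))
  [6] I(SI(KI(SI(SI))))(KK(KK)(IK(KK))(I(IS(KI))))
  [7] SI(KI(SI(SI)))(KK(KK)(IK(KK))(I(IS(KI))))
  [8] I(KK(KK)(IK(KK))(I(IS(KI))))(KI(SI(SI))(KK(KK)(IK(KK))(I(IS(KI)))))
  [9] KK(KK)(IK(KK))(I(IS(KI)))(KI(SI(SI))(KK(KK)(IK(KK))(I(IS(KI)))))
  [10] K(IK(KK))(I(IS(KI)))(KI(SI(SI))(KK(KK)(IK(KK))(I(IS(KI)))))
  [11] IK(KK)(KI(SI(SI))(KK(KK)(IK(KK))(I(IS(KI)))))
  [12] K(KK)(KI(SI(SI))(KK(KK)(IK(KK))(I(IS(KI)))))
  [13] KK

Answer: DIFFERENT — A ⇓ S(KK), B ⇓ KK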